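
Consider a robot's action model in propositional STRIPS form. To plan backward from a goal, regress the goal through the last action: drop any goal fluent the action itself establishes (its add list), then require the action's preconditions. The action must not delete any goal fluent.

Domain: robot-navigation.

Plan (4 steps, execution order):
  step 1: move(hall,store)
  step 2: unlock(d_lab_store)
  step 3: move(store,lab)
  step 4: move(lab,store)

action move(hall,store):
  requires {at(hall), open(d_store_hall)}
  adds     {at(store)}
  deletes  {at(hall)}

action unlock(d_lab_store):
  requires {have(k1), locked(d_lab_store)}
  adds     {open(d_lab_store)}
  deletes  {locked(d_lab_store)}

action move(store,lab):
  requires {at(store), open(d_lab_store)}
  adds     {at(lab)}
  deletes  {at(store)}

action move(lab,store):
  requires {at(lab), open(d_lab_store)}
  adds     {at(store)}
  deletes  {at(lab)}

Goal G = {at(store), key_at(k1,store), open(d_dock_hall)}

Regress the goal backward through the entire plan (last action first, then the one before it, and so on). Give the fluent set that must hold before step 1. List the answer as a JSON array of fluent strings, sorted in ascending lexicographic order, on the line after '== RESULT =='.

Work backward from the goal:
  through step 4 (move(lab,store)): drop {at(store)}, keep {key_at(k1,store), open(d_dock_hall)}, require {at(lab), open(d_lab_store)}
    → {at(lab), key_at(k1,store), open(d_dock_hall), open(d_lab_store)}
  through step 3 (move(store,lab)): drop {at(lab)}, keep {key_at(k1,store), open(d_dock_hall), open(d_lab_store)}, require {at(store), open(d_lab_store)}
    → {at(store), key_at(k1,store), open(d_dock_hall), open(d_lab_store)}
  through step 2 (unlock(d_lab_store)): drop {open(d_lab_store)}, keep {at(store), key_at(k1,store), open(d_dock_hall)}, require {have(k1), locked(d_lab_store)}
    → {at(store), have(k1), key_at(k1,store), locked(d_lab_store), open(d_dock_hall)}
  through step 1 (move(hall,store)): drop {at(store)}, keep {have(k1), key_at(k1,store), locked(d_lab_store), open(d_dock_hall)}, require {at(hall), open(d_store_hall)}
    → {at(hall), have(k1), key_at(k1,store), locked(d_lab_store), open(d_dock_hall), open(d_store_hall)}

== RESULT ==
["at(hall)", "have(k1)", "key_at(k1,store)", "locked(d_lab_store)", "open(d_dock_hall)", "open(d_store_hall)"]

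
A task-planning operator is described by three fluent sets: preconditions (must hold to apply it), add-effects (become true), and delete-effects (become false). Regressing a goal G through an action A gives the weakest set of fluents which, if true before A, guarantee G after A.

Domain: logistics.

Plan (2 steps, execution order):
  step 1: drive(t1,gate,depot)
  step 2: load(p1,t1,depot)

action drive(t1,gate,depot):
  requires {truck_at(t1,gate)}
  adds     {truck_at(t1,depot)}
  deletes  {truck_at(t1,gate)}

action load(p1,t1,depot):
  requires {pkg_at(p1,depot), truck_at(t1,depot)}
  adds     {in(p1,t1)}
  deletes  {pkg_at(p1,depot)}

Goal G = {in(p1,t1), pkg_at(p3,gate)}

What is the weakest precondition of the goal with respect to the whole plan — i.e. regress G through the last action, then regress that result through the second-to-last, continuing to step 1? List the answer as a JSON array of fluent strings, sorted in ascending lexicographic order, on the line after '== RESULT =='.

Work backward from the goal:
  through step 2 (load(p1,t1,depot)): drop {in(p1,t1)}, keep {pkg_at(p3,gate)}, require {pkg_at(p1,depot), truck_at(t1,depot)}
    → {pkg_at(p1,depot), pkg_at(p3,gate), truck_at(t1,depot)}
  through step 1 (drive(t1,gate,depot)): drop {truck_at(t1,depot)}, keep {pkg_at(p1,depot), pkg_at(p3,gate)}, require {truck_at(t1,gate)}
    → {pkg_at(p1,depot), pkg_at(p3,gate), truck_at(t1,gate)}

== RESULT ==
["pkg_at(p1,depot)", "pkg_at(p3,gate)", "truck_at(t1,gate)"]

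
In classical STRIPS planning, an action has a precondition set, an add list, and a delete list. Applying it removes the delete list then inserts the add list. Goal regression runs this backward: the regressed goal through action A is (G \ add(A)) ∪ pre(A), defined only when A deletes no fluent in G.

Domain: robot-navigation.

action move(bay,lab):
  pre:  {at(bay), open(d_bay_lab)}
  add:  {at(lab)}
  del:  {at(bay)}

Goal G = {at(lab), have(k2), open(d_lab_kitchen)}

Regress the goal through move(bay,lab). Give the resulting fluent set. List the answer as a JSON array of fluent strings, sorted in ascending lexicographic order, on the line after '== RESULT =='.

Compute (G \ add) ∪ pre:
  G ∩ del = {}  (empty — regression defined)
  G \ add = {at(lab), have(k2), open(d_lab_kitchen)} \ {at(lab)} = {have(k2), open(d_lab_kitchen)}
  ∪ pre   = {have(k2), open(d_lab_kitchen)} ∪ {at(bay), open(d_bay_lab)}
          = {at(bay), have(k2), open(d_bay_lab), open(d_lab_kitchen)}

== RESULT ==
["at(bay)", "have(k2)", "open(d_bay_lab)", "open(d_lab_kitchen)"]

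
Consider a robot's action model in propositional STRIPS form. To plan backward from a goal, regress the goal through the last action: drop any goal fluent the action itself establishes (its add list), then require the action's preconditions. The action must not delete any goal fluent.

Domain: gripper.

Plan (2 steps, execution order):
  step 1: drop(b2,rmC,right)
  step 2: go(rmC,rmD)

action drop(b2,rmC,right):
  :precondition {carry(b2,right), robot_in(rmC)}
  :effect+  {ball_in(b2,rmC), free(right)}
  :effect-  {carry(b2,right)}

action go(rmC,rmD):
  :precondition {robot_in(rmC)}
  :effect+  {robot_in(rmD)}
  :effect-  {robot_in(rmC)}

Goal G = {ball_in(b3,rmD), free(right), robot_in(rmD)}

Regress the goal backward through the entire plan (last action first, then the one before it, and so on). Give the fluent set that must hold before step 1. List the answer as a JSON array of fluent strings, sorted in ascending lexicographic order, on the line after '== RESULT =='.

Regress step by step:
  through step 2 (go(rmC,rmD)): drop {robot_in(rmD)}, keep {ball_in(b3,rmD), free(right)}, require {robot_in(rmC)}
    → {ball_in(b3,rmD), free(right), robot_in(rmC)}
  through step 1 (drop(b2,rmC,right)): drop {free(right)}, keep {ball_in(b3,rmD), robot_in(rmC)}, require {carry(b2,right), robot_in(rmC)}
    → {ball_in(b3,rmD), carry(b2,right), robot_in(rmC)}

== RESULT ==
["ball_in(b3,rmD)", "carry(b2,right)", "robot_in(rmC)"]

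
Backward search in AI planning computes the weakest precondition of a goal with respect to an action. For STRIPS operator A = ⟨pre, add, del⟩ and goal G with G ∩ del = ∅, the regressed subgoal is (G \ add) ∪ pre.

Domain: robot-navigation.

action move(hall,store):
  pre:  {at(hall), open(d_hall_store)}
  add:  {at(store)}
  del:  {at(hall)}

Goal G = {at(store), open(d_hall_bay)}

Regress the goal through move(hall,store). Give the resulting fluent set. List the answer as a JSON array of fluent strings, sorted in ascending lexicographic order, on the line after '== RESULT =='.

Regress:
  G ∩ del = {}  (empty — regression defined)
  G \ add = {at(store), open(d_hall_bay)} \ {at(store)} = {open(d_hall_bay)}
  ∪ pre   = {open(d_hall_bay)} ∪ {at(hall), open(d_hall_store)}
          = {at(hall), open(d_hall_bay), open(d_hall_store)}

== RESULT ==
["at(hall)", "open(d_hall_bay)", "open(d_hall_store)"]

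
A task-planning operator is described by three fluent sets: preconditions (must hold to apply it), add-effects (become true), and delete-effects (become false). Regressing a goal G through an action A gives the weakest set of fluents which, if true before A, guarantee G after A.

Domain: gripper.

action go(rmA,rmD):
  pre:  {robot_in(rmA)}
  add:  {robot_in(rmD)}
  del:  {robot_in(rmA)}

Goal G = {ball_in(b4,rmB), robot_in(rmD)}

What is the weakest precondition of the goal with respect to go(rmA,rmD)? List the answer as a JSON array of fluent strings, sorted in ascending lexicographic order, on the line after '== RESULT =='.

Compute (G \ add) ∪ pre:
  G ∩ del = {}  (empty — regression defined)
  G \ add = {ball_in(b4,rmB), robot_in(rmD)} \ {robot_in(rmD)} = {ball_in(b4,rmB)}
  ∪ pre   = {ball_in(b4,rmB)} ∪ {robot_in(rmA)}
          = {ball_in(b4,rmB), robot_in(rmA)}

== RESULT ==
["ball_in(b4,rmB)", "robot_in(rmA)"]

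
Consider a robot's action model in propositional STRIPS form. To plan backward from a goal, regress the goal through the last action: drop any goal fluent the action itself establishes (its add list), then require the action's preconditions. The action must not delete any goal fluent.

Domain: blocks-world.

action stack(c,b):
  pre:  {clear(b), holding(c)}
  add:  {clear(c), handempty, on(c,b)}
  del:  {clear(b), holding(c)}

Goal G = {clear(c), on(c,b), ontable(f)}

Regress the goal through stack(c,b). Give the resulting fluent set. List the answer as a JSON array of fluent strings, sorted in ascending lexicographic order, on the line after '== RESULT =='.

Compute (G \ add) ∪ pre:
  G ∩ del = {}  (empty — regression defined)
  G \ add = {clear(c), on(c,b), ontable(f)} \ {clear(c), handempty, on(c,b)} = {ontable(f)}
  ∪ pre   = {ontable(f)} ∪ {clear(b), holding(c)}
          = {clear(b), holding(c), ontable(f)}

== RESULT ==
["clear(b)", "holding(c)", "ontable(f)"]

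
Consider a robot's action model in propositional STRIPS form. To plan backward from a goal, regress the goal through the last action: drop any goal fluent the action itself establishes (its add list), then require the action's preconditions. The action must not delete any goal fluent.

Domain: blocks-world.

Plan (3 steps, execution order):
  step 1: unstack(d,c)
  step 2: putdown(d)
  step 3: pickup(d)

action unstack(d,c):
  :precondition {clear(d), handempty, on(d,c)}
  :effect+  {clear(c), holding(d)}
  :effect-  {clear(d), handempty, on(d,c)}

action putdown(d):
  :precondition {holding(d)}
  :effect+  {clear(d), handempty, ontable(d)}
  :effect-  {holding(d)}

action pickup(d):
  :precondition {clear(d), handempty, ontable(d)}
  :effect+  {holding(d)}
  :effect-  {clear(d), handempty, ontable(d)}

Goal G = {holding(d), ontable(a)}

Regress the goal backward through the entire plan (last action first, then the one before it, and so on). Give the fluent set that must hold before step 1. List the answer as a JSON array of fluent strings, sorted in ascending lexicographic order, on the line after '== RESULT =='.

Work backward from the goal:
  through step 3 (pickup(d)): drop {holding(d)}, keep {ontable(a)}, require {clear(d), handempty, ontable(d)}
    → {clear(d), handempty, ontable(a), ontable(d)}
  through step 2 (putdown(d)): drop {clear(d), handempty, ontable(d)}, keep {ontable(a)}, require {holding(d)}
    → {holding(d), ontable(a)}
  through step 1 (unstack(d,c)): drop {holding(d)}, keep {ontable(a)}, require {clear(d), handempty, on(d,c)}
    → {clear(d), handempty, on(d,c), ontable(a)}

== RESULT ==
["clear(d)", "handempty", "on(d,c)", "ontable(a)"]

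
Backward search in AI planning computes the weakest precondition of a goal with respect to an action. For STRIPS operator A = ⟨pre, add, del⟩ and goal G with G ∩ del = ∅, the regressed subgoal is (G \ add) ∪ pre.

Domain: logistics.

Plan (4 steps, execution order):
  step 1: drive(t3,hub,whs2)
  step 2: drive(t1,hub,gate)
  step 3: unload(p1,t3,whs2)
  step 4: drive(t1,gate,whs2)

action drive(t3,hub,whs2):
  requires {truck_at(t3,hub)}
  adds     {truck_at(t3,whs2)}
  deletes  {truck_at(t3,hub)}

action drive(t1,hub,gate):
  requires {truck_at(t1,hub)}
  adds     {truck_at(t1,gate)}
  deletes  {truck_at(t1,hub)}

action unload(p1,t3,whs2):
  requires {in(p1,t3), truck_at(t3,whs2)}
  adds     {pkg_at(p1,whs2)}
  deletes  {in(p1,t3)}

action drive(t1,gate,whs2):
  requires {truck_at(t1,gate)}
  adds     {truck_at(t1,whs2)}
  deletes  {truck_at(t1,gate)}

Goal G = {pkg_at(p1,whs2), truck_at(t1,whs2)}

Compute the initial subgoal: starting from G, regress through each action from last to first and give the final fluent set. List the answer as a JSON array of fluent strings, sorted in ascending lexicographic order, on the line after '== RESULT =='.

Regress step by step:
  through step 4 (drive(t1,gate,whs2)): drop {truck_at(t1,whs2)}, keep {pkg_at(p1,whs2)}, require {truck_at(t1,gate)}
    → {pkg_at(p1,whs2), truck_at(t1,gate)}
  through step 3 (unload(p1,t3,whs2)): drop {pkg_at(p1,whs2)}, keep {truck_at(t1,gate)}, require {in(p1,t3), truck_at(t3,whs2)}
    → {in(p1,t3), truck_at(t1,gate), truck_at(t3,whs2)}
  through step 2 (drive(t1,hub,gate)): drop {truck_at(t1,gate)}, keep {in(p1,t3), truck_at(t3,whs2)}, require {truck_at(t1,hub)}
    → {in(p1,t3), truck_at(t1,hub), truck_at(t3,whs2)}
  through step 1 (drive(t3,hub,whs2)): drop {truck_at(t3,whs2)}, keep {in(p1,t3), truck_at(t1,hub)}, require {truck_at(t3,hub)}
    → {in(p1,t3), truck_at(t1,hub), truck_at(t3,hub)}

== RESULT ==
["in(p1,t3)", "truck_at(t1,hub)", "truck_at(t3,hub)"]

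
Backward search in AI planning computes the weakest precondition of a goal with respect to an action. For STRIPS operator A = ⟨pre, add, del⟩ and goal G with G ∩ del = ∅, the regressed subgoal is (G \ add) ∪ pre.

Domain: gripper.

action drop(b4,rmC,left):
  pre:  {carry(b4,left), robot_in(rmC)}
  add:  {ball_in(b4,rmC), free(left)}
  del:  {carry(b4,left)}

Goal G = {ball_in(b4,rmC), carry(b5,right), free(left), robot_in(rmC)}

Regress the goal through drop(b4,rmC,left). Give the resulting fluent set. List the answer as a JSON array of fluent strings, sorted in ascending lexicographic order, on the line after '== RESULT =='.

Compute (G \ add) ∪ pre:
  G ∩ del = {}  (empty — regression defined)
  G \ add = {ball_in(b4,rmC), carry(b5,right), free(left), robot_in(rmC)} \ {ball_in(b4,rmC), free(left)} = {carry(b5,right), robot_in(rmC)}
  ∪ pre   = {carry(b5,right), robot_in(rmC)} ∪ {carry(b4,left), robot_in(rmC)}
          = {carry(b4,left), carry(b5,right), robot_in(rmC)}

== RESULT ==
["carry(b4,left)", "carry(b5,right)", "robot_in(rmC)"]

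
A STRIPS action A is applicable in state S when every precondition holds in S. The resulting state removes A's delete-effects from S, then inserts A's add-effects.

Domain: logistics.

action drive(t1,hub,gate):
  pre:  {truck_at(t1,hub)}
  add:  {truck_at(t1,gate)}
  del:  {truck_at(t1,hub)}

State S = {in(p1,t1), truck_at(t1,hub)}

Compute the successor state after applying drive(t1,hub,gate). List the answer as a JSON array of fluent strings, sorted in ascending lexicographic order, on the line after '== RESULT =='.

Progress:
  pre ⊆ S: {truck_at(t1,hub)} ⊆ S  — applicable
  S \ del = {in(p1,t1)}
  ∪ add   = {in(p1,t1), truck_at(t1,gate)}

== RESULT ==
["in(p1,t1)", "truck_at(t1,gate)"]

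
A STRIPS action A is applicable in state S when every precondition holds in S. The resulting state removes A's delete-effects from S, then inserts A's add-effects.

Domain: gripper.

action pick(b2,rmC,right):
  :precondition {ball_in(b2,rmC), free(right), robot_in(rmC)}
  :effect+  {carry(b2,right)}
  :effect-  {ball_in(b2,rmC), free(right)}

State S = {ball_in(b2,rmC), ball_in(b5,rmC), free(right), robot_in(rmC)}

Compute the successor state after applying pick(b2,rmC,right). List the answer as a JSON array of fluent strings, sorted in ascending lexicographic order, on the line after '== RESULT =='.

Compute (S \ del) ∪ add:
  pre ⊆ S: {ball_in(b2,rmC), free(right), robot_in(rmC)} ⊆ S  — applicable
  S \ del = {ball_in(b5,rmC), robot_in(rmC)}
  ∪ add   = {ball_in(b5,rmC), carry(b2,right), robot_in(rmC)}

== RESULT ==
["ball_in(b5,rmC)", "carry(b2,right)", "robot_in(rmC)"]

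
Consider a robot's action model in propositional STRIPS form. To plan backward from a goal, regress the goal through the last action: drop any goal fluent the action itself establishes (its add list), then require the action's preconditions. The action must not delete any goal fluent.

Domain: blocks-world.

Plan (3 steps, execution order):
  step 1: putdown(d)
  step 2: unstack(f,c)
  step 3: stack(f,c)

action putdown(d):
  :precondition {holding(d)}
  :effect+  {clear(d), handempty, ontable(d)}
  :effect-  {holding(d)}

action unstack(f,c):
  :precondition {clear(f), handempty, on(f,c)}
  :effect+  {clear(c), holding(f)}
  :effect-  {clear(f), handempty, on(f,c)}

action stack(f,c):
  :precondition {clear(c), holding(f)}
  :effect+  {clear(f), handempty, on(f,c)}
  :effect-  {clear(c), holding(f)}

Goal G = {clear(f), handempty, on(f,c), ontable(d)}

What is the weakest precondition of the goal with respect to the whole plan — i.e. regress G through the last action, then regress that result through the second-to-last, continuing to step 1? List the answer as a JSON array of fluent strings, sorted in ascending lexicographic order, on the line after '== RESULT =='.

Work backward from the goal:
  through step 3 (stack(f,c)): drop {clear(f), handempty, on(f,c)}, keep {ontable(d)}, require {clear(c), holding(f)}
    → {clear(c), holding(f), ontable(d)}
  through step 2 (unstack(f,c)): drop {clear(c), holding(f)}, keep {ontable(d)}, require {clear(f), handempty, on(f,c)}
    → {clear(f), handempty, on(f,c), ontable(d)}
  through step 1 (putdown(d)): drop {handempty, ontable(d)}, keep {clear(f), on(f,c)}, require {holding(d)}
    → {clear(f), holding(d), on(f,c)}

== RESULT ==
["clear(f)", "holding(d)", "on(f,c)"]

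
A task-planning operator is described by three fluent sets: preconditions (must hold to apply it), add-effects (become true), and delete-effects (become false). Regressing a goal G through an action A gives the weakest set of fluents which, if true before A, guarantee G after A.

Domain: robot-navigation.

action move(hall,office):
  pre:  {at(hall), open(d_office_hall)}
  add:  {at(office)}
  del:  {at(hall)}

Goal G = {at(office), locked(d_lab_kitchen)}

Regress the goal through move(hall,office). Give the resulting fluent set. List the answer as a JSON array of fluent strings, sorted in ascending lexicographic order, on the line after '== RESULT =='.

Compute (G \ add) ∪ pre:
  G ∩ del = {}  (empty — regression defined)
  G \ add = {at(office), locked(d_lab_kitchen)} \ {at(office)} = {locked(d_lab_kitchen)}
  ∪ pre   = {locked(d_lab_kitchen)} ∪ {at(hall), open(d_office_hall)}
          = {at(hall), locked(d_lab_kitchen), open(d_office_hall)}

== RESULT ==
["at(hall)", "locked(d_lab_kitchen)", "open(d_office_hall)"]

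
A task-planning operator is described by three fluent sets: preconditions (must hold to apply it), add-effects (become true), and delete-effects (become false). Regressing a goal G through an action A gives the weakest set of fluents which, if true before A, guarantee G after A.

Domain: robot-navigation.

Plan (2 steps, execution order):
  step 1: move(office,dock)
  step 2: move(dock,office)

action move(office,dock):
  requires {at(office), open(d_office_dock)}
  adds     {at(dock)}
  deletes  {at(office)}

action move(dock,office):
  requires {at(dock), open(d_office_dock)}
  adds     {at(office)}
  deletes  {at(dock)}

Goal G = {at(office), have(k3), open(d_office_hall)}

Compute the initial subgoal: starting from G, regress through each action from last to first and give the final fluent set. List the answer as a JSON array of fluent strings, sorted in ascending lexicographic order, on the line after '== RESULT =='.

Regress step by step:
  through step 2 (move(dock,office)): drop {at(office)}, keep {have(k3), open(d_office_hall)}, require {at(dock), open(d_office_dock)}
    → {at(dock), have(k3), open(d_office_dock), open(d_office_hall)}
  through step 1 (move(office,dock)): drop {at(dock)}, keep {have(k3), open(d_office_dock), open(d_office_hall)}, require {at(office), open(d_office_dock)}
    → {at(office), have(k3), open(d_office_dock), open(d_office_hall)}

== RESULT ==
["at(office)", "have(k3)", "open(d_office_dock)", "open(d_office_hall)"]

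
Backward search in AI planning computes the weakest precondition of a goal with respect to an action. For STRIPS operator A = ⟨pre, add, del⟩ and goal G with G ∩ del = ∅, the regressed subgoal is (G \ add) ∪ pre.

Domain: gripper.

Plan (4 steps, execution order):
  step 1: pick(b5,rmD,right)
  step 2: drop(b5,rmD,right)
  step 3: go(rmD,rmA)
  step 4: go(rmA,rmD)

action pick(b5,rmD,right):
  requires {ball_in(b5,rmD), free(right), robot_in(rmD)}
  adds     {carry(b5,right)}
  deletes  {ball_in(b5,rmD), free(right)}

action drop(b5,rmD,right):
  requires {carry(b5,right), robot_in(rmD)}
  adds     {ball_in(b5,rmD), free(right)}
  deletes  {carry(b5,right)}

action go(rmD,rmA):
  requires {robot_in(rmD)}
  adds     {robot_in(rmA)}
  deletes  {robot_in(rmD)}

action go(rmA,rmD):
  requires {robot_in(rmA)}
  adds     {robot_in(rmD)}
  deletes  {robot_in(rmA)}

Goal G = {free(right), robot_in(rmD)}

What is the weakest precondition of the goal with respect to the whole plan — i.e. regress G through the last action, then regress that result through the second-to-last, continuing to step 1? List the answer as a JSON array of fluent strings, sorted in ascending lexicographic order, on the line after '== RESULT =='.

Work backward from the goal:
  through step 4 (go(rmA,rmD)): drop {robot_in(rmD)}, keep {free(right)}, require {robot_in(rmA)}
    → {free(right), robot_in(rmA)}
  through step 3 (go(rmD,rmA)): drop {robot_in(rmA)}, keep {free(right)}, require {robot_in(rmD)}
    → {free(right), robot_in(rmD)}
  through step 2 (drop(b5,rmD,right)): drop {free(right)}, keep {robot_in(rmD)}, require {carry(b5,right), robot_in(rmD)}
    → {carry(b5,right), robot_in(rmD)}
  through step 1 (pick(b5,rmD,right)): drop {carry(b5,right)}, keep {robot_in(rmD)}, require {ball_in(b5,rmD), free(right), robot_in(rmD)}
    → {ball_in(b5,rmD), free(right), robot_in(rmD)}

== RESULT ==
["ball_in(b5,rmD)", "free(right)", "robot_in(rmD)"]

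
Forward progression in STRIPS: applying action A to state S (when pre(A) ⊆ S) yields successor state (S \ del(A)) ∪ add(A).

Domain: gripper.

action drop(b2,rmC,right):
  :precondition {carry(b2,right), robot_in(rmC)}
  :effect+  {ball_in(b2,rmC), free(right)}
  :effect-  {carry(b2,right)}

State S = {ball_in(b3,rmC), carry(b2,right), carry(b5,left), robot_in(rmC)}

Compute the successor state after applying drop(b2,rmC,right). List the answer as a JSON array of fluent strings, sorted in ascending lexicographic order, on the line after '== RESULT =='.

Progress:
  pre ⊆ S: {carry(b2,right), robot_in(rmC)} ⊆ S  — applicable
  S \ del = {ball_in(b3,rmC), carry(b5,left), robot_in(rmC)}
  ∪ add   = {ball_in(b2,rmC), ball_in(b3,rmC), carry(b5,left), free(right), robot_in(rmC)}

== RESULT ==
["ball_in(b2,rmC)", "ball_in(b3,rmC)", "carry(b5,left)", "free(right)", "robot_in(rmC)"]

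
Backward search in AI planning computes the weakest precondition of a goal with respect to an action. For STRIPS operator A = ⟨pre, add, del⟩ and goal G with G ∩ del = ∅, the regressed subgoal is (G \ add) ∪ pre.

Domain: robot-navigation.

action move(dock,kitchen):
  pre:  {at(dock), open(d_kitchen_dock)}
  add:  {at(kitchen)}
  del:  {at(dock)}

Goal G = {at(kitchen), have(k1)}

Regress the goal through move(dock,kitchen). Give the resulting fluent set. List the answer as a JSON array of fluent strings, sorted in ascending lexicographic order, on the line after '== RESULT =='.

Compute (G \ add) ∪ pre:
  G ∩ del = {}  (empty — regression defined)
  G \ add = {at(kitchen), have(k1)} \ {at(kitchen)} = {have(k1)}
  ∪ pre   = {have(k1)} ∪ {at(dock), open(d_kitchen_dock)}
          = {at(dock), have(k1), open(d_kitchen_dock)}

== RESULT ==
["at(dock)", "have(k1)", "open(d_kitchen_dock)"]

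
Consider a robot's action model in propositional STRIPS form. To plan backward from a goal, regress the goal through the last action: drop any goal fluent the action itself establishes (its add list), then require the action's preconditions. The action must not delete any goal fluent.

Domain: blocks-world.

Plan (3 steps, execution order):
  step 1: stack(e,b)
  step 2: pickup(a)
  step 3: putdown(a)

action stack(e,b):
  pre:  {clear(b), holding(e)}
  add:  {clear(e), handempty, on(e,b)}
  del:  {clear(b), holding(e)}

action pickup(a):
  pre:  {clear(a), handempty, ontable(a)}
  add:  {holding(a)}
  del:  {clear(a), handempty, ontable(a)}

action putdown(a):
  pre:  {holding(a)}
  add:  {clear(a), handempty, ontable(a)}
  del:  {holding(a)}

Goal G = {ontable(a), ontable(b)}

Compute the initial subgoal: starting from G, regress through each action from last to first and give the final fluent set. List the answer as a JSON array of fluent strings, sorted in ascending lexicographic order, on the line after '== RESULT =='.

Regress step by step:
  through step 3 (putdown(a)): drop {ontable(a)}, keep {ontable(b)}, require {holding(a)}
    → {holding(a), ontable(b)}
  through step 2 (pickup(a)): drop {holding(a)}, keep {ontable(b)}, require {clear(a), handempty, ontable(a)}
    → {clear(a), handempty, ontable(a), ontable(b)}
  through step 1 (stack(e,b)): drop {handempty}, keep {clear(a), ontable(a), ontable(b)}, require {clear(b), holding(e)}
    → {clear(a), clear(b), holding(e), ontable(a), ontable(b)}

== RESULT ==
["clear(a)", "clear(b)", "holding(e)", "ontable(a)", "ontable(b)"]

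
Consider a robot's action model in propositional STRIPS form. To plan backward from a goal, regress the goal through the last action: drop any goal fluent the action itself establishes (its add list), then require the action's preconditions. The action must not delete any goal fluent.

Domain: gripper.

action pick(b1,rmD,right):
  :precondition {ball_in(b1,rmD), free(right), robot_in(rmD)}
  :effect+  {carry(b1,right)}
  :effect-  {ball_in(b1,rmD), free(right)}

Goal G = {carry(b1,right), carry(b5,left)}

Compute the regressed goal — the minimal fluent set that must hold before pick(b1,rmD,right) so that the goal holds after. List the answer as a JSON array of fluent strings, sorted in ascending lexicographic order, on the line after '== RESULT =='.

Regress:
  G ∩ del = {}  (empty — regression defined)
  G \ add = {carry(b1,right), carry(b5,left)} \ {carry(b1,right)} = {carry(b5,left)}
  ∪ pre   = {carry(b5,left)} ∪ {ball_in(b1,rmD), free(right), robot_in(rmD)}
          = {ball_in(b1,rmD), carry(b5,left), free(right), robot_in(rmD)}

== RESULT ==
["ball_in(b1,rmD)", "carry(b5,left)", "free(right)", "robot_in(rmD)"]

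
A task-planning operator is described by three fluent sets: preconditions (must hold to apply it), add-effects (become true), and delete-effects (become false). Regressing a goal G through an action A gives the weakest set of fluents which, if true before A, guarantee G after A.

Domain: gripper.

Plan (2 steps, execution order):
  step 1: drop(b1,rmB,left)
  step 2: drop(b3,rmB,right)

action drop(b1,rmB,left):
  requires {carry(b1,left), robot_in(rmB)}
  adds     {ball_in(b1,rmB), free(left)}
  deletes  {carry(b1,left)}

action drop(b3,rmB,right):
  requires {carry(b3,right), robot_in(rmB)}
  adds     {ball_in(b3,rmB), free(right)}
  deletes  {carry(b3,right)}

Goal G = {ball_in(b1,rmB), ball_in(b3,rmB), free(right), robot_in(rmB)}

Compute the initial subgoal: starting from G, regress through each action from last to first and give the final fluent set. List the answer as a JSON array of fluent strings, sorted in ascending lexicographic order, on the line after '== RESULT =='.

Work backward from the goal:
  through step 2 (drop(b3,rmB,right)): drop {ball_in(b3,rmB), free(right)}, keep {ball_in(b1,rmB), robot_in(rmB)}, require {carry(b3,right), robot_in(rmB)}
    → {ball_in(b1,rmB), carry(b3,right), robot_in(rmB)}
  through step 1 (drop(b1,rmB,left)): drop {ball_in(b1,rmB)}, keep {carry(b3,right), robot_in(rmB)}, require {carry(b1,left), robot_in(rmB)}
    → {carry(b1,left), carry(b3,right), robot_in(rmB)}

== RESULT ==
["carry(b1,left)", "carry(b3,right)", "robot_in(rmB)"]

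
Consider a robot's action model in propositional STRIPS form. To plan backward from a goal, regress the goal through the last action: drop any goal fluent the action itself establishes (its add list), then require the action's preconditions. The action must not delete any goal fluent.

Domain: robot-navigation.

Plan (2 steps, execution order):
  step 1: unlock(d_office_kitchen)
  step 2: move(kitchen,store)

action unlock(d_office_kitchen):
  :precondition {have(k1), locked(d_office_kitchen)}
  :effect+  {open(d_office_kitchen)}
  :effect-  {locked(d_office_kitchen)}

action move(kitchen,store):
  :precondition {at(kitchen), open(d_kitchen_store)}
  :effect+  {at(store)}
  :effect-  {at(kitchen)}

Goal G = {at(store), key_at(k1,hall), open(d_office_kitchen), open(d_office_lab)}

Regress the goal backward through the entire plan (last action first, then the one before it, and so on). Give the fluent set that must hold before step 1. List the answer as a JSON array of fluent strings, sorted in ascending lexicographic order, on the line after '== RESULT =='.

Regress step by step:
  through step 2 (move(kitchen,store)): drop {at(store)}, keep {key_at(k1,hall), open(d_office_kitchen), open(d_office_lab)}, require {at(kitchen), open(d_kitchen_store)}
    → {at(kitchen), key_at(k1,hall), open(d_kitchen_store), open(d_office_kitchen), open(d_office_lab)}
  through step 1 (unlock(d_office_kitchen)): drop {open(d_office_kitchen)}, keep {at(kitchen), key_at(k1,hall), open(d_kitchen_store), open(d_office_lab)}, require {have(k1), locked(d_office_kitchen)}
    → {at(kitchen), have(k1), key_at(k1,hall), locked(d_office_kitchen), open(d_kitchen_store), open(d_office_lab)}

== RESULT ==
["at(kitchen)", "have(k1)", "key_at(k1,hall)", "locked(d_office_kitchen)", "open(d_kitchen_store)", "open(d_office_lab)"]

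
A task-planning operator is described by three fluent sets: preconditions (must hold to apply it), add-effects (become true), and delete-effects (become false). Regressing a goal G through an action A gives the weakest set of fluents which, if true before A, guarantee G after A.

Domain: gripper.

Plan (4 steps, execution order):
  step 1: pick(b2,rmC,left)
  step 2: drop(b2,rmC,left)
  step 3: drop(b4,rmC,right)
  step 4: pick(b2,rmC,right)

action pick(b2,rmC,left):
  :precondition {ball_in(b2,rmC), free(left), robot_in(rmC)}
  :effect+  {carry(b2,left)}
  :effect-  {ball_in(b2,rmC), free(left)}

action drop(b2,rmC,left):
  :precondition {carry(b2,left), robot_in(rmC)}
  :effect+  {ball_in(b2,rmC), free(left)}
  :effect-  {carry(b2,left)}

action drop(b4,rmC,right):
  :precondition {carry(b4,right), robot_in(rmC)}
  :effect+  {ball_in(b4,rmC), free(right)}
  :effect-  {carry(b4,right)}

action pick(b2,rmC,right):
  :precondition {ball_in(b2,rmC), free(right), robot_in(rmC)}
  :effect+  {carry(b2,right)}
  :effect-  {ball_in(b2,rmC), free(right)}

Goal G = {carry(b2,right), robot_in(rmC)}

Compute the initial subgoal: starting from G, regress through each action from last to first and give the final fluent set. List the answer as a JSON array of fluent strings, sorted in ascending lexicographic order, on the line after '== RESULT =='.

Work backward from the goal:
  through step 4 (pick(b2,rmC,right)): drop {carry(b2,right)}, keep {robot_in(rmC)}, require {ball_in(b2,rmC), free(right), robot_in(rmC)}
    → {ball_in(b2,rmC), free(right), robot_in(rmC)}
  through step 3 (drop(b4,rmC,right)): drop {free(right)}, keep {ball_in(b2,rmC), robot_in(rmC)}, require {carry(b4,right), robot_in(rmC)}
    → {ball_in(b2,rmC), carry(b4,right), robot_in(rmC)}
  through step 2 (drop(b2,rmC,left)): drop {ball_in(b2,rmC)}, keep {carry(b4,right), robot_in(rmC)}, require {carry(b2,left), robot_in(rmC)}
    → {carry(b2,left), carry(b4,right), robot_in(rmC)}
  through step 1 (pick(b2,rmC,left)): drop {carry(b2,left)}, keep {carry(b4,right), robot_in(rmC)}, require {ball_in(b2,rmC), free(left), robot_in(rmC)}
    → {ball_in(b2,rmC), carry(b4,right), free(left), robot_in(rmC)}

== RESULT ==
["ball_in(b2,rmC)", "carry(b4,right)", "free(left)", "robot_in(rmC)"]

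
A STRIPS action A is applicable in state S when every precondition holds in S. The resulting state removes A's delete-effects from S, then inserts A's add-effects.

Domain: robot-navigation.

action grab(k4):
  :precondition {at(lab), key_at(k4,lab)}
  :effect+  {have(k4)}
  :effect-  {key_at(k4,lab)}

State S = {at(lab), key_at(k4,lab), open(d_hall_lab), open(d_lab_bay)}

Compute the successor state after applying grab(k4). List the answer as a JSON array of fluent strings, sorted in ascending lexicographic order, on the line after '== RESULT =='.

Compute (S \ del) ∪ add:
  pre ⊆ S: {at(lab), key_at(k4,lab)} ⊆ S  — applicable
  S \ del = {at(lab), open(d_hall_lab), open(d_lab_bay)}
  ∪ add   = {at(lab), have(k4), open(d_hall_lab), open(d_lab_bay)}

== RESULT ==
["at(lab)", "have(k4)", "open(d_hall_lab)", "open(d_lab_bay)"]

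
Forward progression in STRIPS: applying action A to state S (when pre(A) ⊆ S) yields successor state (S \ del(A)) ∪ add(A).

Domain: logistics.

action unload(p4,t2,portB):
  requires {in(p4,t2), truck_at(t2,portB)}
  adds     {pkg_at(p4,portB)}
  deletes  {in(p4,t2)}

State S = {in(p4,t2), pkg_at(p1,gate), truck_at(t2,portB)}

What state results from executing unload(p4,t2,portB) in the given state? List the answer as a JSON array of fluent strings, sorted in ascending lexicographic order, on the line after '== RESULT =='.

Progress:
  pre ⊆ S: {in(p4,t2), truck_at(t2,portB)} ⊆ S  — applicable
  S \ del = {pkg_at(p1,gate), truck_at(t2,portB)}
  ∪ add   = {pkg_at(p1,gate), pkg_at(p4,portB), truck_at(t2,portB)}

== RESULT ==
["pkg_at(p1,gate)", "pkg_at(p4,portB)", "truck_at(t2,portB)"]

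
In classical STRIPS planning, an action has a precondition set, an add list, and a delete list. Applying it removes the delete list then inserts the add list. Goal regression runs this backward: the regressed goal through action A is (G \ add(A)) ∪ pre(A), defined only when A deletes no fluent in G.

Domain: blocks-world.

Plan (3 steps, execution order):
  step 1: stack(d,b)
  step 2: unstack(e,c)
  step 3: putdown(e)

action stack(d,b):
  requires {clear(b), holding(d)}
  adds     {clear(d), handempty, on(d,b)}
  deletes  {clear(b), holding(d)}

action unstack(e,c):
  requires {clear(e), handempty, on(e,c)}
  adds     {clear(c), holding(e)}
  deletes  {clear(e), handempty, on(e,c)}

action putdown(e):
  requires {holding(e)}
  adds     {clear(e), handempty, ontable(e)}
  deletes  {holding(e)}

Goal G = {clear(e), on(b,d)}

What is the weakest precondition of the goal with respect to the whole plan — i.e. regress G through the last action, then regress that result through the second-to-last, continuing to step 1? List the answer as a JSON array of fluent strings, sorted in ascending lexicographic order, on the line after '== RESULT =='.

Work backward from the goal:
  through step 3 (putdown(e)): drop {clear(e)}, keep {on(b,d)}, require {holding(e)}
    → {holding(e), on(b,d)}
  through step 2 (unstack(e,c)): drop {holding(e)}, keep {on(b,d)}, require {clear(e), handempty, on(e,c)}
    → {clear(e), handempty, on(b,d), on(e,c)}
  through step 1 (stack(d,b)): drop {handempty}, keep {clear(e), on(b,d), on(e,c)}, require {clear(b), holding(d)}
    → {clear(b), clear(e), holding(d), on(b,d), on(e,c)}

== RESULT ==
["clear(b)", "clear(e)", "holding(d)", "on(b,d)", "on(e,c)"]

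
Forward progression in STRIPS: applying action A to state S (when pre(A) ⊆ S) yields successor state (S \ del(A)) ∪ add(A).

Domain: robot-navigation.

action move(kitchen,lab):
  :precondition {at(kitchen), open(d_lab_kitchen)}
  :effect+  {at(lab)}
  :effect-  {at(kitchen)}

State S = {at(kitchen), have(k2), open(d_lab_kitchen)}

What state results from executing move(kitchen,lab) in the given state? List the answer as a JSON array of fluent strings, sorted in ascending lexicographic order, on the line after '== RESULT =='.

Compute (S \ del) ∪ add:
  pre ⊆ S: {at(kitchen), open(d_lab_kitchen)} ⊆ S  — applicable
  S \ del = {have(k2), open(d_lab_kitchen)}
  ∪ add   = {at(lab), have(k2), open(d_lab_kitchen)}

== RESULT ==
["at(lab)", "have(k2)", "open(d_lab_kitchen)"]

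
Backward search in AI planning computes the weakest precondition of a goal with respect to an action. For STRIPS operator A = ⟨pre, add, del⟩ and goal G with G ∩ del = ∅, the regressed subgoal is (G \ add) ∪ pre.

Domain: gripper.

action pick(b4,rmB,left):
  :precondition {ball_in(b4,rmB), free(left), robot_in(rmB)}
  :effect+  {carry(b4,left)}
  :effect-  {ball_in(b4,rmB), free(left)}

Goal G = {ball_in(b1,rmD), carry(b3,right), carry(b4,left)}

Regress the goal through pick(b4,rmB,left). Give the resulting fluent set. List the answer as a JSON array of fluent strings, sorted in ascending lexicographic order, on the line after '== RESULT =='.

Compute (G \ add) ∪ pre:
  G ∩ del = {}  (empty — regression defined)
  G \ add = {ball_in(b1,rmD), carry(b3,right), carry(b4,left)} \ {carry(b4,left)} = {ball_in(b1,rmD), carry(b3,right)}
  ∪ pre   = {ball_in(b1,rmD), carry(b3,right)} ∪ {ball_in(b4,rmB), free(left), robot_in(rmB)}
          = {ball_in(b1,rmD), ball_in(b4,rmB), carry(b3,right), free(left), robot_in(rmB)}

== RESULT ==
["ball_in(b1,rmD)", "ball_in(b4,rmB)", "carry(b3,right)", "free(left)", "robot_in(rmB)"]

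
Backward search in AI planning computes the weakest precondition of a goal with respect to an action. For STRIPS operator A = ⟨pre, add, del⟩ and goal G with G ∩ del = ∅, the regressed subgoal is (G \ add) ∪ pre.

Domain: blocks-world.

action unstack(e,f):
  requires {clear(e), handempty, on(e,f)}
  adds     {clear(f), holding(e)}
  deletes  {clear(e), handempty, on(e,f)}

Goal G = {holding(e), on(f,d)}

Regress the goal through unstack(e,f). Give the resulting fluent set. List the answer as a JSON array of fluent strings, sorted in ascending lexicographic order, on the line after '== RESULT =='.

Regress:
  G ∩ del = {}  (empty — regression defined)
  G \ add = {holding(e), on(f,d)} \ {clear(f), holding(e)} = {on(f,d)}
  ∪ pre   = {on(f,d)} ∪ {clear(e), handempty, on(e,f)}
          = {clear(e), handempty, on(e,f), on(f,d)}

== RESULT ==
["clear(e)", "handempty", "on(e,f)", "on(f,d)"]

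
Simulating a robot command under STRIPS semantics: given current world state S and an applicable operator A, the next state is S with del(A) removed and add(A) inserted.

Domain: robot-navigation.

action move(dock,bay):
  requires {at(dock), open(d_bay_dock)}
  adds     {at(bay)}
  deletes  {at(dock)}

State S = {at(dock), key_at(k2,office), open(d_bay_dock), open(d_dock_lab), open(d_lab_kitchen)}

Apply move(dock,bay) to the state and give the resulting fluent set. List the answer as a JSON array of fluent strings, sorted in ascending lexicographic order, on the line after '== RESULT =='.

Compute (S \ del) ∪ add:
  pre ⊆ S: {at(dock), open(d_bay_dock)} ⊆ S  — applicable
  S \ del = {key_at(k2,office), open(d_bay_dock), open(d_dock_lab), open(d_lab_kitchen)}
  ∪ add   = {at(bay), key_at(k2,office), open(d_bay_dock), open(d_dock_lab), open(d_lab_kitchen)}

== RESULT ==
["at(bay)", "key_at(k2,office)", "open(d_bay_dock)", "open(d_dock_lab)", "open(d_lab_kitchen)"]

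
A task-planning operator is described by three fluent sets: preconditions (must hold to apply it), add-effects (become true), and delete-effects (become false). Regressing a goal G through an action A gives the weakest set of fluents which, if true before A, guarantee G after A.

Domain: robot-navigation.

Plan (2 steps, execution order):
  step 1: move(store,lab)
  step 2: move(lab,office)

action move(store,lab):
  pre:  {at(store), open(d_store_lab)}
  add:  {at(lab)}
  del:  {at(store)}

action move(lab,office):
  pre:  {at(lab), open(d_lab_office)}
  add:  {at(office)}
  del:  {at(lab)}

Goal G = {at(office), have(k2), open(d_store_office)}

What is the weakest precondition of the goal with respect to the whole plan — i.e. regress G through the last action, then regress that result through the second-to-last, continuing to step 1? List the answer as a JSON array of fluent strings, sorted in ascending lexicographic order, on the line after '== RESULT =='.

Regress step by step:
  through step 2 (move(lab,office)): drop {at(office)}, keep {have(k2), open(d_store_office)}, require {at(lab), open(d_lab_office)}
    → {at(lab), have(k2), open(d_lab_office), open(d_store_office)}
  through step 1 (move(store,lab)): drop {at(lab)}, keep {have(k2), open(d_lab_office), open(d_store_office)}, require {at(store), open(d_store_lab)}
    → {at(store), have(k2), open(d_lab_office), open(d_store_lab), open(d_store_office)}

== RESULT ==
["at(store)", "have(k2)", "open(d_lab_office)", "open(d_store_lab)", "open(d_store_office)"]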